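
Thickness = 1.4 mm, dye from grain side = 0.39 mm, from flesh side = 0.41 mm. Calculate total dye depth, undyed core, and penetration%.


Total dyed = 0.39 + 0.41 = 0.80 mm
Undyed core = 1.4 - 0.80 = 0.60 mm
Penetration = 0.80 / 1.4 x 100 = 57.1%


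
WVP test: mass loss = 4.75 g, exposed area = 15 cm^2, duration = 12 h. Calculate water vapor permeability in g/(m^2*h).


WVP = mass_loss / (area x time) x 10000
WVP = 4.75 / (15 x 12) x 10000
WVP = 4.75 / 180 x 10000 = 263.89 g/(m^2*h)


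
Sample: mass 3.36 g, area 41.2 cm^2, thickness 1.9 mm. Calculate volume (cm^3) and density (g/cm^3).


Volume = 7.828 cm^3
Density = 0.429 g/cm^3

Thickness in cm = 1.9 / 10 = 0.19 cm
Volume = 41.2 x 0.19 = 7.828 cm^3
Density = 3.36 / 7.828 = 0.429 g/cm^3


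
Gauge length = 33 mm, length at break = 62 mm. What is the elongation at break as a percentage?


Extension = 62 - 33 = 29 mm
Elongation = 29 / 33 x 100 = 87.9%


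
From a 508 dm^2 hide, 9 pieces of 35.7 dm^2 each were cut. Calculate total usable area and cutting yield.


Total usable = 9 x 35.7 = 321.3 dm^2
Yield = 321.3 / 508 x 100 = 63.2%


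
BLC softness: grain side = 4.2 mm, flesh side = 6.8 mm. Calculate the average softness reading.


Average = (4.2 + 6.8) / 2
Average = 5.50 mm


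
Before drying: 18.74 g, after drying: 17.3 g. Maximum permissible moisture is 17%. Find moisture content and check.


MC = (18.74 - 17.3) / 18.74 x 100 = 7.7%
Maximum: 17%
Acceptable: Yes


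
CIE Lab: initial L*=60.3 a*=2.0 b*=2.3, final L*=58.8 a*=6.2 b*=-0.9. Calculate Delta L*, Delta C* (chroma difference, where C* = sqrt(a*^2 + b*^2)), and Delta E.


Delta L* = 58.8 - 60.3 = -1.5
C1* = sqrt((2.0)^2 + (2.3)^2) = 3.048
C2* = sqrt((6.2)^2 + (-0.9)^2) = 6.265
Delta C* = 6.265 - 3.048 = 3.22
Delta E = sqrt((-1.5)^2 + (4.2)^2 + (-3.2)^2) = 5.49


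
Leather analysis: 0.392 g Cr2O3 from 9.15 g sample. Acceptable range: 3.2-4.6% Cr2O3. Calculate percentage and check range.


Cr2O3% = 0.392 / 9.15 x 100 = 4.28%
Acceptable range: 3.2 to 4.6%
Within range: Yes


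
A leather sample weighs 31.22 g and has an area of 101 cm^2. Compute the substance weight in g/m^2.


Substance weight = mass / area x 10000
SW = 31.22 / 101 x 10000
SW = 3091.1 g/m^2


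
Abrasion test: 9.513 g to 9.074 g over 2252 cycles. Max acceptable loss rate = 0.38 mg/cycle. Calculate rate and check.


Rate = 0.195 mg/cycle
Passes: Yes

Loss = 9.513 - 9.074 = 0.439 g
Rate = 0.439 g / 2252 cycles x 1000 = 0.195 mg/cycle
Max = 0.38 mg/cycle
Passes: Yes


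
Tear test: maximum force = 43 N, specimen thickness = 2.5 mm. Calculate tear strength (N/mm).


Tear strength = force / thickness
Tear = 43 / 2.5 = 17.2 N/mm


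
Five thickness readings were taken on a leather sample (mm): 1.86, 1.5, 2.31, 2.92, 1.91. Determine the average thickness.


2.10 mm

Sum = 1.86 + 1.5 + 2.31 + 2.92 + 1.91 = 10.50
Average = 10.50 / 5 = 2.10 mm


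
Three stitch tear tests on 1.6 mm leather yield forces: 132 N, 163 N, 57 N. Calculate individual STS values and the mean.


STS1 = 82.5 N/mm
STS2 = 101.9 N/mm
STS3 = 35.6 N/mm
Mean = 73.3 N/mm


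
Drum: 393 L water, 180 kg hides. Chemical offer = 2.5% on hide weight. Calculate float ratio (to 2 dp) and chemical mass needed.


Float ratio = 393 / 180 = 2.18
Chemical = 180 x 2.5 / 100 = 4.5 kg


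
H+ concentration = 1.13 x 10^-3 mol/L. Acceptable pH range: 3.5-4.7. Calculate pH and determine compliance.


pH = 2.95
Compliant: No

pH = -log10(1.13 x 10^-3) = 2.95
Range: 3.5 to 4.7
Compliant: No


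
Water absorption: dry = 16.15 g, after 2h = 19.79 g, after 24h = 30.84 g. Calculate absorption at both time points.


2h absorption = 22.5%
24h absorption = 91.0%


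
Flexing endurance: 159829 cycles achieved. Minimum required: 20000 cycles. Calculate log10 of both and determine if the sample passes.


Achieved: log10 = 5.20
Required: log10 = 4.30
Passes: Yes


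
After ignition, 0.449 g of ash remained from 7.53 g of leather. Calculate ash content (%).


Ash% = 0.449 / 7.53 x 100
Ash% = 5.96%


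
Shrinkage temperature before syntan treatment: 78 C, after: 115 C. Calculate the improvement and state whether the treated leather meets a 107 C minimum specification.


Improvement = 37 C
Meets 107 C spec: Yes

Improvement = 115 - 78 = 37 C
Spec check: 115 C >= 107 C? Yes


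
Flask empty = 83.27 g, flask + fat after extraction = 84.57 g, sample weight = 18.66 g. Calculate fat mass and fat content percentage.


Fat mass = 84.57 - 83.27 = 1.30 g
Fat% = 1.30 / 18.66 x 100 = 7.0%


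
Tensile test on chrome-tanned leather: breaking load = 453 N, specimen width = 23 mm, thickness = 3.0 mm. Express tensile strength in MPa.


6.57 MPa

Cross-section = 23 x 3.0 = 69.0 mm^2
TS = 453 / 69.0 = 6.57 MPa
(1 N/mm^2 = 1 MPa)


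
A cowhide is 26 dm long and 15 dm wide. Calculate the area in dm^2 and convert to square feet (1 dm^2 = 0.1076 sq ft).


Area = 26 x 15 = 390 dm^2
Conversion: 390 x 0.1076 = 41.96 sq ft


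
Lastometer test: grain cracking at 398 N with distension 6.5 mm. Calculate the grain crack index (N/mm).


61.2 N/mm


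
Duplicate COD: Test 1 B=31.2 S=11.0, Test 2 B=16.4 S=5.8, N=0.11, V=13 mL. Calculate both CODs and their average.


COD1 = 1367.4 mg/L
COD2 = 717.5 mg/L
Average = 1042.5 mg/L


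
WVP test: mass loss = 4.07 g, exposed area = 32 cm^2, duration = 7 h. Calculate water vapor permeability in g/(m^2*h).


181.70 g/(m^2*h)

WVP = mass_loss / (area x time) x 10000
WVP = 4.07 / (32 x 7) x 10000
WVP = 4.07 / 224 x 10000 = 181.70 g/(m^2*h)


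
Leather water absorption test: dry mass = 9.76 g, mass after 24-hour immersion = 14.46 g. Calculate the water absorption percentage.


Water absorbed = 14.46 - 9.76 = 4.70 g
WA% = 4.70 / 9.76 x 100 = 48.2%


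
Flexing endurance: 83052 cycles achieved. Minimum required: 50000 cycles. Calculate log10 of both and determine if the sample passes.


Achieved: log10 = 4.92
Required: log10 = 4.70
Passes: Yes

log10(83052) = 4.92
log10(50000) = 4.70
Passes: Yes


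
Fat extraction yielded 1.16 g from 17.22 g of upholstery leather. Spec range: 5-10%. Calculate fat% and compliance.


Fat% = 1.16 / 17.22 x 100 = 6.7%
Spec range: 5-10%
Compliant: Yes


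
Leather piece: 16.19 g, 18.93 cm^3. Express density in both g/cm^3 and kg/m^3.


0.855 g/cm^3
855 kg/m^3

Density = 16.19 / 18.93 = 0.855 g/cm^3
Convert: 0.855 x 1000 = 855 kg/m^3


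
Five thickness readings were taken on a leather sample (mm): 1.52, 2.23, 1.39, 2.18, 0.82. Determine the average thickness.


Sum = 1.52 + 2.23 + 1.39 + 2.18 + 0.82 = 8.14
Average = 8.14 / 5 = 1.63 mm


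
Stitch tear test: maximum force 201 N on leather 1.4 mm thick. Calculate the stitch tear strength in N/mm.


Stitch tear strength = force / thickness
STS = 201 / 1.4 = 143.6 N/mm


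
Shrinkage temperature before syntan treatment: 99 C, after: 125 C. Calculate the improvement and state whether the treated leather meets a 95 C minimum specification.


Improvement = 26 C
Meets 95 C spec: Yes


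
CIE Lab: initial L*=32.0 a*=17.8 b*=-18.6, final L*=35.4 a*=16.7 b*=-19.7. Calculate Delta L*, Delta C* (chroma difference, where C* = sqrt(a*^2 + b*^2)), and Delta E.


Delta L* = 3.4
Delta C* = 0.08
Delta E = 3.74

Delta L* = 35.4 - 32.0 = 3.4
C1* = sqrt((17.8)^2 + (-18.6)^2) = 25.745
C2* = sqrt((16.7)^2 + (-19.7)^2) = 25.826
Delta C* = 25.826 - 25.745 = 0.08
Delta E = sqrt((3.4)^2 + (-1.1)^2 + (-1.1)^2) = 3.74


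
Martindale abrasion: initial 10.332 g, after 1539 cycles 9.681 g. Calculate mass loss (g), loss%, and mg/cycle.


Mass loss = 0.651 g
Loss = 6.30%
Rate = 0.423 mg/cycle

Loss = 10.332 - 9.681 = 0.651 g
Loss% = 0.651 / 10.332 x 100 = 6.30%
Rate = 0.651 / 1539 x 1000 = 0.423 mg/cycle


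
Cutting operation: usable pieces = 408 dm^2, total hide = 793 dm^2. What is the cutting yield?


51.5%


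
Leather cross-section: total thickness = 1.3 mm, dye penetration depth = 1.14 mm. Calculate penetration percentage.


Penetration% = 1.14 / 1.3 x 100
Penetration = 87.7%


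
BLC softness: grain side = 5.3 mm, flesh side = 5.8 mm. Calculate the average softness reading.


Average = (5.3 + 5.8) / 2
Average = 5.55 mm


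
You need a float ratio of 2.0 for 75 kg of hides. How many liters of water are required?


150.0 L


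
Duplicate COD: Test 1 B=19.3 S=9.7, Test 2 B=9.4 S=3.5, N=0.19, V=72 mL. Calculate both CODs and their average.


COD1 = (19.3 - 9.7) x 0.19 x 8000 / 72 = 202.7 mg/L
COD2 = (9.4 - 3.5) x 0.19 x 8000 / 72 = 124.6 mg/L
Average = (202.7 + 124.6) / 2 = 163.7 mg/L


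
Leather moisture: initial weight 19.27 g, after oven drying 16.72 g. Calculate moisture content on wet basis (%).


Moisture = 19.27 - 16.72 = 2.55 g
MC = 2.55 / 19.27 x 100 = 13.2%


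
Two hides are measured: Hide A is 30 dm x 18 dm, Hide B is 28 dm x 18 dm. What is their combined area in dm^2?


1044 dm^2


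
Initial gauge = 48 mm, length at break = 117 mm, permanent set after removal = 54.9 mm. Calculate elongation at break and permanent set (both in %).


Elongation at break = 143.8%
Permanent set = 14.4%


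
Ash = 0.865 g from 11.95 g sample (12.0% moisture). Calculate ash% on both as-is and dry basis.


As-is ash = 7.24%
Dry-basis ash = 8.23%


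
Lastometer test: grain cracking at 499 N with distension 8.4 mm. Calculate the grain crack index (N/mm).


59.4 N/mm

Grain crack index = force / distension
Index = 499 / 8.4 = 59.4 N/mm


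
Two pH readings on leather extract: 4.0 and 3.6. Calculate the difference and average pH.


Difference = 0.4
Average pH = 3.80

Difference = |4.0 - 3.6| = 0.4
Average = (4.0 + 3.6) / 2 = 3.80


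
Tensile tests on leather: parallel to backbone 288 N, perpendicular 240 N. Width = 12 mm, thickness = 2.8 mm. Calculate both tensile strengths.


Parallel = 8.57 N/mm^2
Perpendicular = 7.14 N/mm^2


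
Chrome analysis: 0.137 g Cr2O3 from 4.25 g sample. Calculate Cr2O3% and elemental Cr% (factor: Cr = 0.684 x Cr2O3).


Cr2O3% = 0.137 / 4.25 x 100 = 3.22%
Cr% = 3.22 x 0.684 = 2.20%


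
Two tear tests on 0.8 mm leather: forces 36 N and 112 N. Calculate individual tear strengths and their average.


Tear 1 = 36 / 0.8 = 45.0 N/mm
Tear 2 = 112 / 0.8 = 140.0 N/mm
Average = (45.0 + 140.0) / 2 = 92.5 N/mm


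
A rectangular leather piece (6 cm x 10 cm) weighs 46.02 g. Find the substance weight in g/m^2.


7670.0 g/m^2

Area = 6 x 10 = 60 cm^2
SW = 46.02 / 60 x 10000 = 7670.0 g/m^2


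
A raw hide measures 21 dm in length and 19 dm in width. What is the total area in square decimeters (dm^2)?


399 dm^2

Area = length x width
Area = 21 x 19 = 399 dm^2


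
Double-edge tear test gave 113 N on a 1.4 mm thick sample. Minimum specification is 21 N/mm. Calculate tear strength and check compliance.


Tear strength = 113 / 1.4 = 80.7 N/mm
Required minimum = 21 N/mm
Compliant: Yes


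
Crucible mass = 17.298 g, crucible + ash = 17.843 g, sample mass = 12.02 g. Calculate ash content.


Ash mass = 17.843 - 17.298 = 0.545 g
Ash% = 0.545 / 12.02 x 100 = 4.53%


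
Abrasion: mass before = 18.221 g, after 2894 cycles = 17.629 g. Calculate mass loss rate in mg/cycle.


0.205 mg/cycle

Mass loss = 18.221 - 17.629 = 0.592 g
Rate = 0.592 / 2894 x 1000 = 0.205 mg/cycle


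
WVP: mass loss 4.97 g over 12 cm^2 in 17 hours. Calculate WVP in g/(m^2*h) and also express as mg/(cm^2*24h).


WVP = 243.63 g/(m^2*h)
Daily rate = 584.71 mg/(cm^2*24h)


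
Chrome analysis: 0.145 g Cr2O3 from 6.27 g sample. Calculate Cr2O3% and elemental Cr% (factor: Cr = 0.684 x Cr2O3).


Cr2O3 = 2.31%
Cr = 1.58%


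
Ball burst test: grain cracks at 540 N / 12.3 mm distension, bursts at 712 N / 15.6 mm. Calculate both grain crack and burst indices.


Crack index = 43.9 N/mm
Burst index = 45.6 N/mm


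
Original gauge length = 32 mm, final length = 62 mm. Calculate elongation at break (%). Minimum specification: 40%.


Elongation = 93.8%
Meets spec: Yes


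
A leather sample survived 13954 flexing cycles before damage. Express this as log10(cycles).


log10(13954) = 4.14


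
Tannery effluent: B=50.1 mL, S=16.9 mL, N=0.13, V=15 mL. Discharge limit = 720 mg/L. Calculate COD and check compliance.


COD = 2301.9 mg/L
Compliant: No


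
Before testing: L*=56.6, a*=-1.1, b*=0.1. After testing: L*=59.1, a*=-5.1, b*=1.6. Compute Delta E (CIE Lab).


dL = 59.1 - 56.6 = 2.5
da = -5.1 - (-1.1) = -4.0
db = 1.6 - 0.1 = 1.5
dE = sqrt((2.5)^2 + (-4.0)^2 + (1.5)^2) = 4.95


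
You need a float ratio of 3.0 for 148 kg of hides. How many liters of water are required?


444.0 L


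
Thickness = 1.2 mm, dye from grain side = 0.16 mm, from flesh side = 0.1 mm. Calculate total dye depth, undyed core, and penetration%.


Total dyed = 0.26 mm
Undyed core = 0.94 mm
Penetration = 21.7%


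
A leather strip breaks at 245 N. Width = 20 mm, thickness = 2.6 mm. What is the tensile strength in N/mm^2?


4.71 N/mm^2


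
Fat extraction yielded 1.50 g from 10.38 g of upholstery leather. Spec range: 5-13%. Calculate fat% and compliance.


Fat% = 1.50 / 10.38 x 100 = 14.5%
Spec range: 5-13%
Compliant: No


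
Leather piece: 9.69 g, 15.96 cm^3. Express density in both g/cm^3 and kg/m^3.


Density = 9.69 / 15.96 = 0.607 g/cm^3
Convert: 0.607 x 1000 = 607 kg/m^3


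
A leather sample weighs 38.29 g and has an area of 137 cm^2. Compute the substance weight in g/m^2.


Substance weight = mass / area x 10000
SW = 38.29 / 137 x 10000
SW = 2794.9 g/m^2


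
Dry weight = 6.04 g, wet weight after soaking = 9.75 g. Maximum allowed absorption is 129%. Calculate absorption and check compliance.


Absorption = 61.4%
Compliant: Yes

WA = (9.75 - 6.04) / 6.04 x 100 = 61.4%
Maximum allowed: 129%
Compliant: Yes


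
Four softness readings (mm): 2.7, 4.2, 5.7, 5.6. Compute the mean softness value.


4.55 mm


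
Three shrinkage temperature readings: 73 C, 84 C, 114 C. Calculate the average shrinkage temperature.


Average = (73 + 84 + 114) / 3
Average = 271 / 3 = 90.3 C


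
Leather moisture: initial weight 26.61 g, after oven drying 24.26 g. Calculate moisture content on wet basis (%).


8.8%

Moisture = 26.61 - 24.26 = 2.35 g
MC = 2.35 / 26.61 x 100 = 8.8%


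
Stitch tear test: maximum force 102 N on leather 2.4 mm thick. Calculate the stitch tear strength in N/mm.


Stitch tear strength = force / thickness
STS = 102 / 2.4 = 42.5 N/mm


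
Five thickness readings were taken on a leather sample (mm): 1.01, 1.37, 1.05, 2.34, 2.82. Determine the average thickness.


1.72 mm

Sum = 1.01 + 1.37 + 1.05 + 2.34 + 2.82 = 8.59
Average = 8.59 / 5 = 1.72 mm


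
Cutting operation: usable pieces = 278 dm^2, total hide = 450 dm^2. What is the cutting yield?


61.8%

Yield = usable / total x 100
Yield = 278 / 450 x 100 = 61.8%


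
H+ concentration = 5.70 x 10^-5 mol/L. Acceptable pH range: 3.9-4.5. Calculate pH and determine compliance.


pH = -log10(5.70 x 10^-5) = 4.24
Range: 3.9 to 4.5
Compliant: Yes


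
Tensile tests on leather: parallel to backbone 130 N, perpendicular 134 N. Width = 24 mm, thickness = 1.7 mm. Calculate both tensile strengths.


Area = 24 x 1.7 = 40.8 mm^2
TS (parallel) = 130 / 40.8 = 3.19 N/mm^2
TS (perpendicular) = 134 / 40.8 = 3.28 N/mm^2


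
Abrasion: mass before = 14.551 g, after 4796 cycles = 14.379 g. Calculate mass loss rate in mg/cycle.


0.036 mg/cycle

Mass loss = 14.551 - 14.379 = 0.172 g
Rate = 0.172 / 4796 x 1000 = 0.036 mg/cycle


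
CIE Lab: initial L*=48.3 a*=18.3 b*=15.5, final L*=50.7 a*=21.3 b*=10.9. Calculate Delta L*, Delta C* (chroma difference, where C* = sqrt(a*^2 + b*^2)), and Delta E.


Delta L* = 50.7 - 48.3 = 2.4
C1* = sqrt((18.3)^2 + (15.5)^2) = 23.982
C2* = sqrt((21.3)^2 + (10.9)^2) = 23.927
Delta C* = 23.927 - 23.982 = -0.06
Delta E = sqrt((2.4)^2 + (3.0)^2 + (-4.6)^2) = 5.99


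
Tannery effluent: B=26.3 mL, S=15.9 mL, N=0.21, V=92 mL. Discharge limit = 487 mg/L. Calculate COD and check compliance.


COD = 189.9 mg/L
Compliant: Yes


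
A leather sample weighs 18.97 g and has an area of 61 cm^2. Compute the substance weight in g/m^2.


3109.8 g/m^2


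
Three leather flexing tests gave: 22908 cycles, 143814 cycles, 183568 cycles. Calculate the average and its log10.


Average = (22908 + 143814 + 183568) / 3 = 116763 cycles
log10(116763) = 5.07


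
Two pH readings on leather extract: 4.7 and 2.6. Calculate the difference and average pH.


Difference = |4.7 - 2.6| = 2.1
Average = (4.7 + 2.6) / 2 = 3.65


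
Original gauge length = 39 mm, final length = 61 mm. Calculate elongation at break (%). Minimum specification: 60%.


Elongation = 56.4%
Meets spec: No

Extension = 61 - 39 = 22 mm
Elongation = 22 / 39 x 100 = 56.4%
Minimum required: 60%
Meets specification: No


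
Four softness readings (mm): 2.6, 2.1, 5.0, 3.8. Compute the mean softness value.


Sum = 2.6 + 2.1 + 5.0 + 3.8
Mean = 13.5 / 4 = 3.38 mm


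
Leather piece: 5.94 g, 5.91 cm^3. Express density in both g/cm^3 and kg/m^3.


1.005 g/cm^3
1005 kg/m^3

Density = 5.94 / 5.91 = 1.005 g/cm^3
Convert: 1.005 x 1000 = 1005 kg/m^3


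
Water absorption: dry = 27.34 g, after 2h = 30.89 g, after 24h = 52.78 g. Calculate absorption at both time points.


2h absorption = 13.0%
24h absorption = 93.1%

WA (2h) = (30.89 - 27.34) / 27.34 x 100 = 13.0%
WA (24h) = (52.78 - 27.34) / 27.34 x 100 = 93.1%


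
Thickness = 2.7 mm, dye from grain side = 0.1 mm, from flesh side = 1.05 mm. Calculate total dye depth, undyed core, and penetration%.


Total dyed = 0.1 + 1.05 = 1.15 mm
Undyed core = 2.7 - 1.15 = 1.55 mm
Penetration = 1.15 / 2.7 x 100 = 42.6%


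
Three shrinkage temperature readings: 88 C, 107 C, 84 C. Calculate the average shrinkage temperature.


Average = (88 + 107 + 84) / 3
Average = 279 / 3 = 93.0 C


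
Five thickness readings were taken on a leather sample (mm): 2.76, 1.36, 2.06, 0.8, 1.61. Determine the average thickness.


1.72 mm

Sum = 2.76 + 1.36 + 2.06 + 0.8 + 1.61 = 8.59
Average = 8.59 / 5 = 1.72 mm


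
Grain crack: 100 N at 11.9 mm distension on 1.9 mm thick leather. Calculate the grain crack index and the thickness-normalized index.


Crack index = 100 / 11.9 = 8.4 N/mm
Normalized = 8.4 / 1.9 = 4.4 N/mm per mm


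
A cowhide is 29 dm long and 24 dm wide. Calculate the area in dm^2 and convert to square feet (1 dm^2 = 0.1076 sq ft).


696 dm^2
74.89 sq ft

Area = 29 x 24 = 696 dm^2
Conversion: 696 x 0.1076 = 74.89 sq ft


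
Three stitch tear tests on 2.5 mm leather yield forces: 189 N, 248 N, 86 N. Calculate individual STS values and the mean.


STS1 = 189 / 2.5 = 75.6 N/mm
STS2 = 248 / 2.5 = 99.2 N/mm
STS3 = 86 / 2.5 = 34.4 N/mm
Mean = (75.6 + 99.2 + 34.4) / 3 = 69.7 N/mm


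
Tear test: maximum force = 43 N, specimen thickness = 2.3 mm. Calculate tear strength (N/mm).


Tear strength = force / thickness
Tear = 43 / 2.3 = 18.7 N/mm


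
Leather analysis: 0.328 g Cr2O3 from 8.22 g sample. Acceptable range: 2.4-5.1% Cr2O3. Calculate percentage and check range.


Cr2O3% = 0.328 / 8.22 x 100 = 3.99%
Acceptable range: 2.4 to 5.1%
Within range: Yes


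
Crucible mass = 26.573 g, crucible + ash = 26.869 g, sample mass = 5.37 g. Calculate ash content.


Ash mass = 26.869 - 26.573 = 0.296 g
Ash% = 0.296 / 5.37 x 100 = 5.51%


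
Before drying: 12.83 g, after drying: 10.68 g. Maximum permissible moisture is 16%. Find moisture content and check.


MC = (12.83 - 10.68) / 12.83 x 100 = 16.8%
Maximum: 16%
Acceptable: No


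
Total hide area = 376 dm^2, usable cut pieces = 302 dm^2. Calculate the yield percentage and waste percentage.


Yield = 302 / 376 x 100 = 80.3%
Waste = 376 - 302 = 74 dm^2
Waste% = 100 - 80.3 = 19.7%


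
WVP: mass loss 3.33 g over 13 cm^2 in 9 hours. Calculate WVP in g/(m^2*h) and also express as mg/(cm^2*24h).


WVP = 3.33 / (13 x 9) x 10000 = 284.62 g/(m^2*h)
Mass loss in mg = 3.33 x 1000 = 3330 mg
Per cm^2 per 24h in mg: 3330 x 24 / (13 x 9) = 79920 / 117 = 683.08 mg/(cm^2*24h)


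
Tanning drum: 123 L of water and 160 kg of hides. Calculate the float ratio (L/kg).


0.8

Float ratio = water / hide weight
Ratio = 123 / 160 = 0.8


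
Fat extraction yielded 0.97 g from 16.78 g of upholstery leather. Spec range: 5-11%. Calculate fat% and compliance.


Fat% = 0.97 / 16.78 x 100 = 5.8%
Spec range: 5-11%
Compliant: Yes


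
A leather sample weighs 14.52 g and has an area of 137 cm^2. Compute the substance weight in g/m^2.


1059.9 g/m^2

Substance weight = mass / area x 10000
SW = 14.52 / 137 x 10000
SW = 1059.9 g/m^2


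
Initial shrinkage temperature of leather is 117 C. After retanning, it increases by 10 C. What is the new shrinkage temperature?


127 C

New Ts = 117 + 10 = 127 C


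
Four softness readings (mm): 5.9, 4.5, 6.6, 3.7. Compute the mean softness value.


Sum = 5.9 + 4.5 + 6.6 + 3.7
Mean = 20.7 / 4 = 5.18 mm


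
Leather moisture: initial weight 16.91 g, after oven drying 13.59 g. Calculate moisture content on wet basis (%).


19.6%

Moisture = 16.91 - 13.59 = 3.32 g
MC = 3.32 / 16.91 x 100 = 19.6%


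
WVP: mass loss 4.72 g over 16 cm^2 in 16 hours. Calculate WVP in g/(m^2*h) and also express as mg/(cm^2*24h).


WVP = 4.72 / (16 x 16) x 10000 = 184.38 g/(m^2*h)
Mass loss in mg = 4.72 x 1000 = 4720 mg
Per cm^2 per 24h in mg: 4720 x 24 / (16 x 16) = 113280 / 256 = 442.50 mg/(cm^2*24h)


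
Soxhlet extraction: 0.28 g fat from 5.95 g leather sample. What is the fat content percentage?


4.7%

Fat content = 0.28 / 5.95 x 100
Fat = 4.7%


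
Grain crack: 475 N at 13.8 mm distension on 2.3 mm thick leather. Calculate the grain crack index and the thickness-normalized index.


Crack index = 34.4 N/mm
Normalized index = 15.0 N/mm per mm

Crack index = 475 / 13.8 = 34.4 N/mm
Normalized = 34.4 / 2.3 = 15.0 N/mm per mm


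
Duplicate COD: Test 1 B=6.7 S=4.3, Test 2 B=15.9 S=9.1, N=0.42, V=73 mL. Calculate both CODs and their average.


COD1 = 110.5 mg/L
COD2 = 313.0 mg/L
Average = 211.8 mg/L


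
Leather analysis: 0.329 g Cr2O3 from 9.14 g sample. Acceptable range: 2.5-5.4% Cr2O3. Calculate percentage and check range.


Cr2O3 = 3.60%
Within range: Yes


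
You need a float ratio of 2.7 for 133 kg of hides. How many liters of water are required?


Water = hide weight x target ratio
Water = 133 x 2.7 = 359.1 L


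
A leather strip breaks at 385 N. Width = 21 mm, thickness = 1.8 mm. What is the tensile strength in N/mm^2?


Cross-sectional area = 21 x 1.8 = 37.8 mm^2
Tensile strength = 385 / 37.8 = 10.19 N/mm^2


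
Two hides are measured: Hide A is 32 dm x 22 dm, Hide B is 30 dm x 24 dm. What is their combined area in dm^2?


Hide A area = 32 x 22 = 704 dm^2
Hide B area = 30 x 24 = 720 dm^2
Total = 704 + 720 = 1424 dm^2


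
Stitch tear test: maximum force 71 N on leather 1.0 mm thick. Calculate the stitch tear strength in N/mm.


71.0 N/mm

Stitch tear strength = force / thickness
STS = 71 / 1.0 = 71.0 N/mm


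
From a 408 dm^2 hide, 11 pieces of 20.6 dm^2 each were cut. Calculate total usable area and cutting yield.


Total usable = 11 x 20.6 = 226.6 dm^2
Yield = 226.6 / 408 x 100 = 55.5%


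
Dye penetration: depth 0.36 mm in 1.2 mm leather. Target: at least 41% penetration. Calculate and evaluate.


Penetration = 0.36 / 1.2 x 100 = 30.0%
Target: 41%
Meets target: No


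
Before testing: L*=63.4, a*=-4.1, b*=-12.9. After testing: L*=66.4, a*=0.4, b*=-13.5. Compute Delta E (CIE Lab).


Delta E = 5.44


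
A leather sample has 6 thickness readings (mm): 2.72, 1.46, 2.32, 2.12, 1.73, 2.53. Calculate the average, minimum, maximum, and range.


Average = 2.15 mm
Min = 1.46 mm
Max = 2.72 mm
Range = 1.26 mm

Sum = 12.88
Average = 12.88 / 6 = 2.15 mm
Minimum = 1.46 mm
Maximum = 2.72 mm
Range = 2.72 - 1.46 = 1.26 mm


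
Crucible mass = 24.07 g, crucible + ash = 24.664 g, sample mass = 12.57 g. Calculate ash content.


Ash mass = 24.664 - 24.07 = 0.594 g
Ash% = 0.594 / 12.57 x 100 = 4.73%


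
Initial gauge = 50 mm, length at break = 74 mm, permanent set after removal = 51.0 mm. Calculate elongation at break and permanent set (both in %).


Elongation at break = (74 - 50) / 50 x 100 = 48.0%
Permanent set = (51.0 - 50) / 50 x 100 = 2.0%


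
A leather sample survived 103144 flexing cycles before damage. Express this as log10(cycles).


5.01


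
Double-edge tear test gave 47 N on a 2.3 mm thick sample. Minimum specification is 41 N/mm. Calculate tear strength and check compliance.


Tear strength = 47 / 2.3 = 20.4 N/mm
Required minimum = 41 N/mm
Compliant: No


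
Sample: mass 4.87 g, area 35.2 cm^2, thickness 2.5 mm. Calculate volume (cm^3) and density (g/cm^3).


Volume = 8.800 cm^3
Density = 0.553 g/cm^3


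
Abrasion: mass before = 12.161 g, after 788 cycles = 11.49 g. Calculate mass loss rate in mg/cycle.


0.852 mg/cycle


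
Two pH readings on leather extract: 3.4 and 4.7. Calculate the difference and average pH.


Difference = 1.3
Average pH = 4.05

Difference = |3.4 - 4.7| = 1.3
Average = (3.4 + 4.7) / 2 = 4.05


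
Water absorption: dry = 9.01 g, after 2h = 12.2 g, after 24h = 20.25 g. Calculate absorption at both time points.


WA (2h) = (12.2 - 9.01) / 9.01 x 100 = 35.4%
WA (24h) = (20.25 - 9.01) / 9.01 x 100 = 124.8%


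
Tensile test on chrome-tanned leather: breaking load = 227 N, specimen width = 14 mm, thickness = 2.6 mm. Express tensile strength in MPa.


6.24 MPa


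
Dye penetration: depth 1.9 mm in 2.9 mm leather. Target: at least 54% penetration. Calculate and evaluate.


Penetration = 1.9 / 2.9 x 100 = 65.5%
Target: 54%
Meets target: Yes


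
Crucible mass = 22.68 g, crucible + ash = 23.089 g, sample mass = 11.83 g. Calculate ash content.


Ash mass = 23.089 - 22.68 = 0.409 g
Ash% = 0.409 / 11.83 x 100 = 3.46%


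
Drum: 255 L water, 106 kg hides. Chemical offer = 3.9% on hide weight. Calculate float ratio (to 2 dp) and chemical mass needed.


Float ratio = 255 / 106 = 2.41
Chemical = 106 x 3.9 / 100 = 4.134 kg


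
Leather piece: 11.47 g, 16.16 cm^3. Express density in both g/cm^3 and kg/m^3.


0.710 g/cm^3
710 kg/m^3

Density = 11.47 / 16.16 = 0.710 g/cm^3
Convert: 0.710 x 1000 = 710 kg/m^3


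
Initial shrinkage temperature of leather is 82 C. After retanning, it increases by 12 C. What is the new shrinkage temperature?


New Ts = 82 + 12 = 94 C


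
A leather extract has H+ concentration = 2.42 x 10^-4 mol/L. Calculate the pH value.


pH = 3.62

pH = -log10[H+]
pH = -log10(2.42 x 10^-4) = 3.62


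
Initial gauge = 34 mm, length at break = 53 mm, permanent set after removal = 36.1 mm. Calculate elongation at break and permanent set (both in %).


Elongation at break = (53 - 34) / 34 x 100 = 55.9%
Permanent set = (36.1 - 34) / 34 x 100 = 6.2%


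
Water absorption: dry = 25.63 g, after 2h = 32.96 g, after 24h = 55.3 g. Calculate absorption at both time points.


WA (2h) = (32.96 - 25.63) / 25.63 x 100 = 28.6%
WA (24h) = (55.3 - 25.63) / 25.63 x 100 = 115.8%


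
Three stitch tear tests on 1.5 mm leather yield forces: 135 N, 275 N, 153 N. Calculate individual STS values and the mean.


STS1 = 135 / 1.5 = 90.0 N/mm
STS2 = 275 / 1.5 = 183.3 N/mm
STS3 = 153 / 1.5 = 102.0 N/mm
Mean = (90.0 + 183.3 + 102.0) / 3 = 125.1 N/mm


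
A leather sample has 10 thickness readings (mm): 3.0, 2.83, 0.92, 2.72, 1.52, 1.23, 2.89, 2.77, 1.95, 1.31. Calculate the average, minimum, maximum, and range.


Average = 2.11 mm
Min = 0.92 mm
Max = 3.0 mm
Range = 2.08 mm

Sum = 21.14
Average = 21.14 / 10 = 2.11 mm
Minimum = 0.92 mm
Maximum = 3.0 mm
Range = 3.0 - 0.92 = 2.08 mm


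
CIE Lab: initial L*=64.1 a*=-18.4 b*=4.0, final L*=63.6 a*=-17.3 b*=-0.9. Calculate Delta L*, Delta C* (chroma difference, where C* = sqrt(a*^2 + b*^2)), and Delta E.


Delta L* = -0.5
Delta C* = -1.51
Delta E = 5.05

Delta L* = 63.6 - 64.1 = -0.5
C1* = sqrt((-18.4)^2 + (4.0)^2) = 18.830
C2* = sqrt((-17.3)^2 + (-0.9)^2) = 17.323
Delta C* = 17.323 - 18.830 = -1.51
Delta E = sqrt((-0.5)^2 + (1.1)^2 + (-4.9)^2) = 5.05


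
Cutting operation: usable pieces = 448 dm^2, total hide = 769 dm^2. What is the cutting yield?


Yield = usable / total x 100
Yield = 448 / 769 x 100 = 58.3%


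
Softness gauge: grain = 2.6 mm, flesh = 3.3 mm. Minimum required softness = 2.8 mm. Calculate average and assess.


Average softness = 2.95 mm
Meets requirement: Yes


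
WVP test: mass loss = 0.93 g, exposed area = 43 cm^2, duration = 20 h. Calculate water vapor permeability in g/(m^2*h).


WVP = mass_loss / (area x time) x 10000
WVP = 0.93 / (43 x 20) x 10000
WVP = 0.93 / 860 x 10000 = 10.81 g/(m^2*h)


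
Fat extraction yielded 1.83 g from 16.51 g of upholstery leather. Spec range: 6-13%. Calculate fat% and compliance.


Fat% = 1.83 / 16.51 x 100 = 11.1%
Spec range: 6-13%
Compliant: Yes


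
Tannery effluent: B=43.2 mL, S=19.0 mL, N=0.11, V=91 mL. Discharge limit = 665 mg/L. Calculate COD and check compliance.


COD = (43.2 - 19.0) x 0.11 x 8000 / 91 = 234.0 mg/L
Limit: 665 mg/L
Compliant: Yes


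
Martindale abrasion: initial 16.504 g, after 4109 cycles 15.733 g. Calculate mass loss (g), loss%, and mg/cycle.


Loss = 16.504 - 15.733 = 0.771 g
Loss% = 0.771 / 16.504 x 100 = 4.67%
Rate = 0.771 / 4109 x 1000 = 0.188 mg/cycle


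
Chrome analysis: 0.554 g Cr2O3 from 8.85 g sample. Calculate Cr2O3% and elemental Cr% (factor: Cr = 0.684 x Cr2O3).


Cr2O3 = 6.26%
Cr = 4.28%

Cr2O3% = 0.554 / 8.85 x 100 = 6.26%
Cr% = 6.26 x 0.684 = 4.28%


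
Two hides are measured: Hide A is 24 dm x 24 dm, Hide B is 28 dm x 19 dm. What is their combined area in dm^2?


Hide A area = 24 x 24 = 576 dm^2
Hide B area = 28 x 19 = 532 dm^2
Total = 576 + 532 = 1108 dm^2


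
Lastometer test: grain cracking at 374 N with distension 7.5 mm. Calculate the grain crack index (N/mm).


Grain crack index = force / distension
Index = 374 / 7.5 = 49.9 N/mm


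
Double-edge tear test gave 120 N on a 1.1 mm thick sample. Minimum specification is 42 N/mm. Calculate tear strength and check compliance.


Tear strength = 109.1 N/mm
Compliant: Yes

Tear strength = 120 / 1.1 = 109.1 N/mm
Required minimum = 42 N/mm
Compliant: Yes


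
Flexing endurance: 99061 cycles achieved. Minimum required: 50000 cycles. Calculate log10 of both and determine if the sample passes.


log10(99061) = 5.00
log10(50000) = 4.70
Passes: Yes


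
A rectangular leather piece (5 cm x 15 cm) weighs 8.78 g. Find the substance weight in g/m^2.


1170.7 g/m^2


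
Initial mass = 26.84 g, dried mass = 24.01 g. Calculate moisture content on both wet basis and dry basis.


Wet basis = 10.5%
Dry basis = 11.8%

Moisture lost = 26.84 - 24.01 = 2.83 g
Wet basis MC = 2.83 / 26.84 x 100 = 10.5%
Dry basis MC = 2.83 / 24.01 x 100 = 11.8%


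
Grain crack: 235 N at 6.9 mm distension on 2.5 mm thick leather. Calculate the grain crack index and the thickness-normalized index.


Crack index = 235 / 6.9 = 34.1 N/mm
Normalized = 34.1 / 2.5 = 13.6 N/mm per mm


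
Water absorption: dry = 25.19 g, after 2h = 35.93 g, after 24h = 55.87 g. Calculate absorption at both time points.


2h absorption = 42.6%
24h absorption = 121.8%

WA (2h) = (35.93 - 25.19) / 25.19 x 100 = 42.6%
WA (24h) = (55.87 - 25.19) / 25.19 x 100 = 121.8%


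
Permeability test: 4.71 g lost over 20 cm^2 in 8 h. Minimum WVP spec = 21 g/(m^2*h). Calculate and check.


WVP = 4.71 / (20 x 8) x 10000 = 294.38 g/(m^2*h)
Minimum: 21 g/(m^2*h)
Meets spec: Yes


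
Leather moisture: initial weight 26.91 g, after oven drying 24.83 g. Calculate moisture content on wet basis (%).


7.7%


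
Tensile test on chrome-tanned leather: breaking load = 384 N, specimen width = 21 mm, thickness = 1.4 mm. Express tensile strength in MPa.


13.06 MPa


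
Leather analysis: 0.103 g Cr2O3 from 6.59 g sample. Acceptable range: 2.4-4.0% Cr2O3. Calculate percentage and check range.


Cr2O3 = 1.56%
Within range: No

Cr2O3% = 0.103 / 6.59 x 100 = 1.56%
Acceptable range: 2.4 to 4.0%
Within range: No


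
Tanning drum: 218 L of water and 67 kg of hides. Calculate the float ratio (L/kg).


Float ratio = water / hide weight
Ratio = 218 / 67 = 3.3


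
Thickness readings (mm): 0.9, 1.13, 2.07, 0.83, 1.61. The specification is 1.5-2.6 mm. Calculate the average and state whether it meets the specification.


Average = 1.31 mm
Within specification: No

Sum = 6.54
Average = 6.54 / 5 = 1.31 mm
Specification range: 1.5 to 2.6 mm
Within spec: No


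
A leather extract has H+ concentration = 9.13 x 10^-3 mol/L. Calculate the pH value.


pH = 2.04


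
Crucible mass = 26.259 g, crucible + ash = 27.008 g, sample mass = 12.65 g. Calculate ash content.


Ash mass = 0.749 g
Ash content = 5.92%


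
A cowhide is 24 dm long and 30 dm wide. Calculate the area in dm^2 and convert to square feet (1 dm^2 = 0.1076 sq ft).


Area = 24 x 30 = 720 dm^2
Conversion: 720 x 0.1076 = 77.47 sq ft


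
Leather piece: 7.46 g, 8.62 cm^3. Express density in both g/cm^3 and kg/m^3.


0.865 g/cm^3
865 kg/m^3

Density = 7.46 / 8.62 = 0.865 g/cm^3
Convert: 0.865 x 1000 = 865 kg/m^3


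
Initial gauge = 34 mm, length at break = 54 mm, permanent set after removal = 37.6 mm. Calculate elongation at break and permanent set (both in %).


Elongation at break = (54 - 34) / 34 x 100 = 58.8%
Permanent set = (37.6 - 34) / 34 x 100 = 10.6%


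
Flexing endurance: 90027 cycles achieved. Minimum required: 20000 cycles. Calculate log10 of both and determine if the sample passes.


Achieved: log10 = 4.95
Required: log10 = 4.30
Passes: Yes


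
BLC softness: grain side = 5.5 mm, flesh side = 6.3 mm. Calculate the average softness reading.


Average = (5.5 + 6.3) / 2
Average = 5.90 mm


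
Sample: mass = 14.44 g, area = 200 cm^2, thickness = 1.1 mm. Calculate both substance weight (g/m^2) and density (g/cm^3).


Substance weight = 722.0 g/m^2
Density = 0.656 g/cm^3


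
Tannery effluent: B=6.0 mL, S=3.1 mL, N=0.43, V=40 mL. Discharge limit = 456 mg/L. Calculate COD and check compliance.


COD = 249.4 mg/L
Compliant: Yes

COD = (6.0 - 3.1) x 0.43 x 8000 / 40 = 249.4 mg/L
Limit: 456 mg/L
Compliant: Yes


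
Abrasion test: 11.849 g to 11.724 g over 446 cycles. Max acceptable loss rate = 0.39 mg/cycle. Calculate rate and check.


Rate = 0.280 mg/cycle
Passes: Yes


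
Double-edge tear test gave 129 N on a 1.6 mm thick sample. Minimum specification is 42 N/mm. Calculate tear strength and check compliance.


Tear strength = 80.6 N/mm
Compliant: Yes


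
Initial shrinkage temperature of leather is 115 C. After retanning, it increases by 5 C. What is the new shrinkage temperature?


120 C

New Ts = 115 + 5 = 120 C


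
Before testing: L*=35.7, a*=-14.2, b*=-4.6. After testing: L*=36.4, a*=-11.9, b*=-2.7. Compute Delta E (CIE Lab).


Delta E = 3.06


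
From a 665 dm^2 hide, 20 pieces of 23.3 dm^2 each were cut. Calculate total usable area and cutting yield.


Usable area = 466.0 dm^2
Yield = 70.1%


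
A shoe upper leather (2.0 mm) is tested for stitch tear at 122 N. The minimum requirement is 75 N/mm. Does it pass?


STS = 122 / 2.0 = 61.0 N/mm
Minimum required: 75 N/mm
Passes: No


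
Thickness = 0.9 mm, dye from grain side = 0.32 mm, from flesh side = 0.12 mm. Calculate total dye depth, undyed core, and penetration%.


Total dyed = 0.32 + 0.12 = 0.44 mm
Undyed core = 0.9 - 0.44 = 0.46 mm
Penetration = 0.44 / 0.9 x 100 = 48.9%


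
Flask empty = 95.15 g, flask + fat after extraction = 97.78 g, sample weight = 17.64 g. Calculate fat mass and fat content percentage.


Fat mass = 2.63 g
Fat content = 14.9%

Fat mass = 97.78 - 95.15 = 2.63 g
Fat% = 2.63 / 17.64 x 100 = 14.9%


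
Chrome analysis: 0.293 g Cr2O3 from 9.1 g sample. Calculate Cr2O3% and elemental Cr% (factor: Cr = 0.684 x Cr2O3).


Cr2O3 = 3.22%
Cr = 2.20%


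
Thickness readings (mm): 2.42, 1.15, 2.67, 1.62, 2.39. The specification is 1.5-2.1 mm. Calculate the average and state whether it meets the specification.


Sum = 10.25
Average = 10.25 / 5 = 2.05 mm
Specification range: 1.5 to 2.1 mm
Within spec: Yes


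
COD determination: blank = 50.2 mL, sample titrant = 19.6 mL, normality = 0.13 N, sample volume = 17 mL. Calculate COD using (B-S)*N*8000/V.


1872.0 mg/L

COD = (50.2 - 19.6) x 0.13 x 8000 / 17
COD = 30.6 x 0.13 x 8000 / 17
COD = 1872.0 mg/L


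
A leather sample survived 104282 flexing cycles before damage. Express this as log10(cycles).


log10(104282) = 5.02


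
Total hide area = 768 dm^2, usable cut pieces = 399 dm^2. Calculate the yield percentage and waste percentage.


Yield = 52.0%
Waste = 48.0%

Yield = 399 / 768 x 100 = 52.0%
Waste = 768 - 399 = 369 dm^2
Waste% = 100 - 52.0 = 48.0%


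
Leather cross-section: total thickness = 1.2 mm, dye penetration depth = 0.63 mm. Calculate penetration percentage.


Penetration% = 0.63 / 1.2 x 100
Penetration = 52.5%


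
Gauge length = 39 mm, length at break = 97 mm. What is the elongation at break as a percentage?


Extension = 97 - 39 = 58 mm
Elongation = 58 / 39 x 100 = 148.7%


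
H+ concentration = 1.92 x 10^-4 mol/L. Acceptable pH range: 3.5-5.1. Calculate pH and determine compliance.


pH = 3.72
Compliant: Yes


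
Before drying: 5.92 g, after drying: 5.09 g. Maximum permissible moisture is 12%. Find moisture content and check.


Moisture content = 14.0%
Acceptable: No

MC = (5.92 - 5.09) / 5.92 x 100 = 14.0%
Maximum: 12%
Acceptable: No


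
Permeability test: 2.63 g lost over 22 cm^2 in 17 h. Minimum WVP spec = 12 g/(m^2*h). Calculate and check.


WVP = 2.63 / (22 x 17) x 10000 = 70.32 g/(m^2*h)
Minimum: 12 g/(m^2*h)
Meets spec: Yes


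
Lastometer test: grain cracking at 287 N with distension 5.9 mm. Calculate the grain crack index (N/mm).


48.6 N/mm


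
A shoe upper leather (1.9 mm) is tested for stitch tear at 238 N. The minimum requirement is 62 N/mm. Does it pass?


STS = 125.3 N/mm
Passes: Yes

STS = 238 / 1.9 = 125.3 N/mm
Minimum required: 62 N/mm
Passes: Yes


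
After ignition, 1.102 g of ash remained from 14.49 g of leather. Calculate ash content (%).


7.61%


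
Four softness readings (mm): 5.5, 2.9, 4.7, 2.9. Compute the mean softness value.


4.00 mm

Sum = 5.5 + 2.9 + 4.7 + 2.9
Mean = 16.0 / 4 = 4.00 mm


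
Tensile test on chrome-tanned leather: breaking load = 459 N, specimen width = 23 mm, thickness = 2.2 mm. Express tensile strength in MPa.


Cross-section = 23 x 2.2 = 50.6 mm^2
TS = 459 / 50.6 = 9.07 MPa
(1 N/mm^2 = 1 MPa)


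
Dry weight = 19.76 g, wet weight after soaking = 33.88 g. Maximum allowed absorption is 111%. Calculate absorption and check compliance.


Absorption = 71.5%
Compliant: Yes

WA = (33.88 - 19.76) / 19.76 x 100 = 71.5%
Maximum allowed: 111%
Compliant: Yes


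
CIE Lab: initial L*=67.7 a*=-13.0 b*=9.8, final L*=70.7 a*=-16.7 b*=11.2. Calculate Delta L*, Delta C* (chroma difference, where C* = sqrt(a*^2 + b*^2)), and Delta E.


Delta L* = 3.0
Delta C* = 3.83
Delta E = 4.96

Delta L* = 70.7 - 67.7 = 3.0
C1* = sqrt((-13.0)^2 + (9.8)^2) = 16.280
C2* = sqrt((-16.7)^2 + (11.2)^2) = 20.108
Delta C* = 20.108 - 16.280 = 3.83
Delta E = sqrt((3.0)^2 + (-3.7)^2 + (1.4)^2) = 4.96


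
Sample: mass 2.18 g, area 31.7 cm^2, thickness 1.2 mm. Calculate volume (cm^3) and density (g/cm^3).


Thickness in cm = 1.2 / 10 = 0.12 cm
Volume = 31.7 x 0.12 = 3.804 cm^3
Density = 2.18 / 3.804 = 0.573 g/cm^3
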